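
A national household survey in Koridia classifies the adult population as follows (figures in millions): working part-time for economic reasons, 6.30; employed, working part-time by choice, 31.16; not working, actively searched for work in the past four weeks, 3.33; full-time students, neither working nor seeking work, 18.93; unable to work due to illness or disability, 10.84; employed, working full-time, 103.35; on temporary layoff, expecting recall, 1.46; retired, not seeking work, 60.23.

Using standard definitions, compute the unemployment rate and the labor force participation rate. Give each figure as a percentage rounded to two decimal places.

Unemployment rate ≈ 3.29%; labor force participation rate ≈ 61.80%.

Employed = 6.30 + 31.16 + 103.35 = 140.81 million (anyone who worked, including part-time for economic reasons, counts as employed).
Unemployed = 3.33 + 1.46 = 4.79 million (jobless and actively searching, or on temporary layoff).
Labor force = 140.81 + 4.79 = 145.60 million.
Not in labor force = 18.93 + 10.84 + 60.23 = 90.00 million (those not working and not actively searching are outside the labor force).
Civilian working-age population = 145.60 + 90.00 = 235.60 million.
Unemployment rate = 4.79 / 145.60 = 3.29%.
Labor force participation rate = 145.60 / 235.60 = 61.80%.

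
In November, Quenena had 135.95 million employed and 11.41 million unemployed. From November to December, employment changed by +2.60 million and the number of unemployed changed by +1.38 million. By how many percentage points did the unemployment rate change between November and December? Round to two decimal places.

The unemployment rate changed by +0.71 percentage points.

November: labor force = 135.95 + 11.41 = 147.36; u = 11.41/147.36 = 7.74%.
December: labor force = 138.55 + 12.79 = 151.34; u = 12.79/151.34 = 8.45%.
Change = 8.45% − 7.74% = +0.71 pp.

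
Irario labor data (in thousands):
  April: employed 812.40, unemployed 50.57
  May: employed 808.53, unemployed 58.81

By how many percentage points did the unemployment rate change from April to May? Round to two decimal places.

The unemployment rate changed by +0.92 percentage points.

April: labor force = 812.40 + 50.57 = 862.97; u = 50.57/862.97 = 5.86%.
May: labor force = 808.53 + 58.81 = 867.34; u = 58.81/867.34 = 6.78%.
Change = 6.78% − 5.86% = +0.92 pp.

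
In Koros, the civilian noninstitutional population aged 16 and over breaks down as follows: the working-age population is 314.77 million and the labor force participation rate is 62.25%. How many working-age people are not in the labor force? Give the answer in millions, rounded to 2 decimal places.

About 118.83 million are not in the labor force.

Share not in the labor force = 1 − 0.6225 = 0.3775.
Not in labor force = 0.3775 × 314.77 ≈ 118.83 million.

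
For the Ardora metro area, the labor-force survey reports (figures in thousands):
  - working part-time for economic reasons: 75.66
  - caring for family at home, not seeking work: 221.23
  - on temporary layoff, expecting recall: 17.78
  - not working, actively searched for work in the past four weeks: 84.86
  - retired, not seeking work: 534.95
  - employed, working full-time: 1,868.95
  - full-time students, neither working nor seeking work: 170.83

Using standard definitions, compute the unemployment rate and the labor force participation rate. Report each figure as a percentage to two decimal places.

Unemployment rate ≈ 5.01%; labor force participation rate ≈ 68.83%.

Employed = 75.66 + 1,868.95 = 1,944.61 thousand (anyone who worked, including part-time for economic reasons, counts as employed).
Unemployed = 17.78 + 84.86 = 102.64 thousand (jobless and actively searching, or on temporary layoff).
Labor force = 1,944.61 + 102.64 = 2,047.25 thousand.
Not in labor force = 221.23 + 534.95 + 170.83 = 927.01 thousand (those not working and not actively searching are outside the labor force).
Civilian working-age population = 2,047.25 + 927.01 = 2,974.26 thousand.
Unemployment rate = 102.64 / 2,047.25 = 5.01%.
Labor force participation rate = 2,047.25 / 2,974.26 = 68.83%.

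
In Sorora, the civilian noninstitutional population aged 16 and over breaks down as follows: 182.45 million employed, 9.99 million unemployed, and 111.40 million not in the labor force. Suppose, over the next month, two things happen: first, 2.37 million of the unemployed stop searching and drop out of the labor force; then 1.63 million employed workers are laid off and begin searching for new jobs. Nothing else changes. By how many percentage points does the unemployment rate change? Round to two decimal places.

Initially, labor force = 182.45 + 9.99 = 192.44 million, so u = 9.99/192.44 = 5.19%.
After the first change, unemployed and labor force both fall by 2.37 → E = 182.45, U = 7.62, labor force = 190.07 million.
After the second change, employed falls and unemployed rises by 1.63; labor force unchanged → E = 180.82, U = 9.25, labor force = 190.07 million.
New unemployment rate = 9.25 / 190.07 = 4.87%.
Change = 4.87% − 5.19% = −0.32 percentage points.

The unemployment rate changes by −0.32 percentage points.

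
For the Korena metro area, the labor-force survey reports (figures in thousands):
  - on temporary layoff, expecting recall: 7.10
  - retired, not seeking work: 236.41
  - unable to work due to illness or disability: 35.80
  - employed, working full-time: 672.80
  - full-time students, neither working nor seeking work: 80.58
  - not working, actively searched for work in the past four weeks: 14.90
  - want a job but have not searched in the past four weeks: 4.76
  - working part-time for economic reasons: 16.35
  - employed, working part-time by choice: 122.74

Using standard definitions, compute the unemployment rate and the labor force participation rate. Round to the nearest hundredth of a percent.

Employed = 672.80 + 16.35 + 122.74 = 811.89 thousand (anyone who worked, including part-time for economic reasons, counts as employed).
Unemployed = 7.10 + 14.90 = 22.00 thousand (jobless and actively searching, or on temporary layoff).
Labor force = 811.89 + 22.00 = 833.89 thousand.
Not in labor force = 236.41 + 35.80 + 80.58 + 4.76 = 357.55 thousand (those not working and not actively searching are outside the labor force — including those who want a job but have given up searching).
Civilian working-age population = 833.89 + 357.55 = 1,191.44 thousand.
Unemployment rate = 22.00 / 833.89 = 2.64%.
Labor force participation rate = 833.89 / 1,191.44 = 69.99%.

Unemployment rate ≈ 2.64%; labor force participation rate ≈ 69.99%.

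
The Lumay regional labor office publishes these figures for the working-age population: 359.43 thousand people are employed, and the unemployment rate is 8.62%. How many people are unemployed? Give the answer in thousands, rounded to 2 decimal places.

About 33.91 thousand are unemployed.

Let U be the number unemployed. The labor force is E + U, and U/(E+U) = 0.0862.
So U = 0.0862 × 359.43 / (1 − 0.0862) = 30.9829 / 0.9138 ≈ 33.91 thousand.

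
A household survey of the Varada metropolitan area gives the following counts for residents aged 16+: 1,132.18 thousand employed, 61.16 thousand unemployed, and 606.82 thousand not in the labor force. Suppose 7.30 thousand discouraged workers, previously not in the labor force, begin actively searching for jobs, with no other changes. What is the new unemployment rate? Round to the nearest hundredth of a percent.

New unemployment rate ≈ 5.70%.

Initially, labor force = 1,132.18 + 61.16 = 1,193.34 thousand, so u = 61.16/1,193.34 = 5.13%.
After the change, unemployed and labor force both rise by 7.30 → E = 1,132.18, U = 68.46, labor force = 1,200.64 thousand.
New unemployment rate = 68.46 / 1,200.64 = 5.70%.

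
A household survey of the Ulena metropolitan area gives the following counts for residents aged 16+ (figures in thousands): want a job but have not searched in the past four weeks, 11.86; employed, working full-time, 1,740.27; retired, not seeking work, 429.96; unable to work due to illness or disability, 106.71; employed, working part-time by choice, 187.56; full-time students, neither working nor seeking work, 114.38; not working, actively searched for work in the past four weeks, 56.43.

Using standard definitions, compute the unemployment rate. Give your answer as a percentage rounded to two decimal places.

Employed = 1,740.27 + 187.56 = 1,927.83 thousand.
Unemployed = 56.43 thousand.
Labor force = 1,927.83 + 56.43 = 1,984.26 thousand.
Unemployment rate = 56.43 / 1,984.26 = 2.84%.

Unemployment rate ≈ 2.84%.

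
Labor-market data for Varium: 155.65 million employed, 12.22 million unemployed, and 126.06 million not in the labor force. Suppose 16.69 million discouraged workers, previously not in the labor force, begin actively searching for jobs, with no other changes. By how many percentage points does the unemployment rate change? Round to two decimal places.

Initially, labor force = 155.65 + 12.22 = 167.87 million, so u = 12.22/167.87 = 7.28%.
After the change, unemployed and labor force both rise by 16.69 → E = 155.65, U = 28.91, labor force = 184.56 million.
New unemployment rate = 28.91 / 184.56 = 15.66%.
Change = 15.66% − 7.28% = +8.38 percentage points.

The unemployment rate changes by +8.38 percentage points.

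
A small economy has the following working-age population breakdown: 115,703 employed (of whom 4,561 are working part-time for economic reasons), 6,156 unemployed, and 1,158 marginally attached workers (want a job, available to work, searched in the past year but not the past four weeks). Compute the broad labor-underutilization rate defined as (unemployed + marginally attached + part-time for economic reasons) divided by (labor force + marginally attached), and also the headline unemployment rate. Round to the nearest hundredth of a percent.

Broad underutilization rate ≈ 9.65%; headline unemployment rate ≈ 5.05%.

Labor force = 115,703 + 6,156 = 121,859.
Numerator = 6,156 + 1,158 + 4,561 = 11,875.
Denominator = 121,859 + 1,158 = 123,017.
Broad rate = 11,875 / 123,017 = 9.65%.
Headline unemployment rate = 6,156 / 121,859 = 5.05%.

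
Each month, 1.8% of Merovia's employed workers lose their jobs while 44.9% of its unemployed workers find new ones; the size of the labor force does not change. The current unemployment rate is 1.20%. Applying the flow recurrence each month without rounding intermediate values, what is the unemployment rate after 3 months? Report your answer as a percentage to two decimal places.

Unemployment rate after three months ≈ 3.45%.

With a fixed labor force, u_{t+1} = u_t + s·(1−u_t) − f·u_t = u_t·(1−s−f) + s.
Here 1−s−f = 0.533 and s = 0.018.
u_1 = 0.012000 × 0.533 + 0.018 = 0.024396.
u_2 = 0.024396 × 0.533 + 0.018 = 0.031003.
u_3 = 0.031003 × 0.533 + 0.018 = 0.034525.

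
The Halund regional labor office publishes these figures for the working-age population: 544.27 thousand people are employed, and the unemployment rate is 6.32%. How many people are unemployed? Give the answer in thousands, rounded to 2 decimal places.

Let U be the number unemployed. The labor force is E + U, and U/(E+U) = 0.0632.
So U = 0.0632 × 544.27 / (1 − 0.0632) = 34.3979 / 0.9368 ≈ 36.72 thousand.

About 36.72 thousand are unemployed.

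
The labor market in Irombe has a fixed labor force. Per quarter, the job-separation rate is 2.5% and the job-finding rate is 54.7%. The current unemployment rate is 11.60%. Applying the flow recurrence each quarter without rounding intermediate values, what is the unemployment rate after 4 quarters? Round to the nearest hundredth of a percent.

With a fixed labor force, u_{t+1} = u_t + s·(1−u_t) − f·u_t = u_t·(1−s−f) + s.
Here 1−s−f = 0.428 and s = 0.025.
u_1 = 0.116000 × 0.428 + 0.025 = 0.074648.
u_2 = 0.074648 × 0.428 + 0.025 = 0.056949.
u_3 = 0.056949 × 0.428 + 0.025 = 0.049374.
u_4 = 0.049374 × 0.428 + 0.025 = 0.046132.

Unemployment rate after four quarters ≈ 4.61%.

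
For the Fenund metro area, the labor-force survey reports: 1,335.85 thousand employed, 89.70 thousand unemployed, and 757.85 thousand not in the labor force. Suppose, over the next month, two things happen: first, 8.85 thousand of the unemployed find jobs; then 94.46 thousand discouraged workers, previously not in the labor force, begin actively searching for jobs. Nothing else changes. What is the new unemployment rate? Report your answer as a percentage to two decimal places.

New unemployment rate ≈ 11.53%.

Initially, labor force = 1,335.85 + 89.70 = 1,425.55 thousand, so u = 89.70/1,425.55 = 6.29%.
After the first change, unemployed falls and employed rises by 8.85; labor force unchanged → E = 1,344.70, U = 80.85, labor force = 1,425.55 thousand.
After the second change, unemployed and labor force both rise by 94.46 → E = 1,344.70, U = 175.31, labor force = 1,520.01 thousand.
New unemployment rate = 175.31 / 1,520.01 = 11.53%.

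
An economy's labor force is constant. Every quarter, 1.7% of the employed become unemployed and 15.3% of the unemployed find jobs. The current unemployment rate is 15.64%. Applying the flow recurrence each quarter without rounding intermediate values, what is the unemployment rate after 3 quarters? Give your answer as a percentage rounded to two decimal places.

With a fixed labor force, u_{t+1} = u_t + s·(1−u_t) − f·u_t = u_t·(1−s−f) + s.
Here 1−s−f = 0.830 and s = 0.017.
u_1 = 0.156400 × 0.830 + 0.017 = 0.146812.
u_2 = 0.146812 × 0.830 + 0.017 = 0.138854.
u_3 = 0.138854 × 0.830 + 0.017 = 0.132249.

Unemployment rate after three quarters ≈ 13.22%.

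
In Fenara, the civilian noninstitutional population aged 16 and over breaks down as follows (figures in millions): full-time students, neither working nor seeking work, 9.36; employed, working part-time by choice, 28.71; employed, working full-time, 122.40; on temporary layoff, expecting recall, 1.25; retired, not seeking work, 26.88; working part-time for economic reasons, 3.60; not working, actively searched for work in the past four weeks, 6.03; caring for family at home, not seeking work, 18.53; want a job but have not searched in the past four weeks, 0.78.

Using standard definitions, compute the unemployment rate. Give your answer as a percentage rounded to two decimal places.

Employed = 28.71 + 122.40 + 3.60 = 154.71 million (anyone who worked, including part-time for economic reasons, counts as employed).
Unemployed = 1.25 + 6.03 = 7.28 million (jobless and actively searching, or on temporary layoff).
Labor force = 154.71 + 7.28 = 161.99 million.
Unemployment rate = 7.28 / 161.99 = 4.49%.

Unemployment rate ≈ 4.49%.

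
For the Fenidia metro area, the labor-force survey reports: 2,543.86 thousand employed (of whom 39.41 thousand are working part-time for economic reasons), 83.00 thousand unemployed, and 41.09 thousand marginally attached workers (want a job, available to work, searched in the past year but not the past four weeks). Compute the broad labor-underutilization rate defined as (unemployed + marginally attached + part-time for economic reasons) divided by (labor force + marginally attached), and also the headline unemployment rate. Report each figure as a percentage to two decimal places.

Labor force = 2,543.86 + 83.00 = 2,626.86 thousand.
Numerator = 83.00 + 41.09 + 39.41 = 163.50 thousand.
Denominator = 2,626.86 + 41.09 = 2,667.95 thousand.
Broad rate = 163.50 / 2,667.95 = 6.13%.
Headline unemployment rate = 83.00 / 2,626.86 = 3.16%.

Broad underutilization rate ≈ 6.13%; headline unemployment rate ≈ 3.16%.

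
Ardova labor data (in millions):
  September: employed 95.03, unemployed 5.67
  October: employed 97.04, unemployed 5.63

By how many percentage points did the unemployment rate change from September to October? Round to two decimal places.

The unemployment rate changed by −0.15 percentage points.

September: labor force = 95.03 + 5.67 = 100.70; u = 5.67/100.70 = 5.63%.
October: labor force = 97.04 + 5.63 = 102.67; u = 5.63/102.67 = 5.48%.
Change = 5.48% − 5.63% = −0.15 pp.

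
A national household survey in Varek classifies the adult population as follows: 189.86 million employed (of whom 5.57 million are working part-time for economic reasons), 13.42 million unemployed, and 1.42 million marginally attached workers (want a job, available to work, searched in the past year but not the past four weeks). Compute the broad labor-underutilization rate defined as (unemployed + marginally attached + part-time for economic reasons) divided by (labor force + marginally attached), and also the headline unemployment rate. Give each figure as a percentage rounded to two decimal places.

Labor force = 189.86 + 13.42 = 203.28 million.
Numerator = 13.42 + 1.42 + 5.57 = 20.41 million.
Denominator = 203.28 + 1.42 = 204.70 million.
Broad rate = 20.41 / 204.70 = 9.97%.
Headline unemployment rate = 13.42 / 203.28 = 6.60%.

Broad underutilization rate ≈ 9.97%; headline unemployment rate ≈ 6.60%.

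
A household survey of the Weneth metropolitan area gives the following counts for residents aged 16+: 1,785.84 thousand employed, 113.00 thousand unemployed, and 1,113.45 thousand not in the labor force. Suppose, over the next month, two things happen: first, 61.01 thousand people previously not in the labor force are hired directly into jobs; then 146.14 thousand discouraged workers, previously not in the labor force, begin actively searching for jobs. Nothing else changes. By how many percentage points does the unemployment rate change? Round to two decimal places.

The unemployment rate changes by +6.35 percentage points.

Initially, labor force = 1,785.84 + 113.00 = 1,898.84 thousand, so u = 113.00/1,898.84 = 5.95%.
After the first change, employed and labor force both rise by 61.01; unemployed unchanged → E = 1,846.85, U = 113.00, labor force = 1,959.85 thousand.
After the second change, unemployed and labor force both rise by 146.14 → E = 1,846.85, U = 259.14, labor force = 2,105.99 thousand.
New unemployment rate = 259.14 / 2,105.99 = 12.30%.
Change = 12.30% − 5.95% = +6.35 percentage points.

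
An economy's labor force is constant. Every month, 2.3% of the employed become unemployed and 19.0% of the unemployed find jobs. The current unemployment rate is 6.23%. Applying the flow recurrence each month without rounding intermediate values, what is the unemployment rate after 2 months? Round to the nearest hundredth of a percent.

With a fixed labor force, u_{t+1} = u_t + s·(1−u_t) − f·u_t = u_t·(1−s−f) + s.
Here 1−s−f = 0.787 and s = 0.023.
u_1 = 0.062300 × 0.787 + 0.023 = 0.072030.
u_2 = 0.072030 × 0.787 + 0.023 = 0.079688.

Unemployment rate after two months ≈ 7.97%.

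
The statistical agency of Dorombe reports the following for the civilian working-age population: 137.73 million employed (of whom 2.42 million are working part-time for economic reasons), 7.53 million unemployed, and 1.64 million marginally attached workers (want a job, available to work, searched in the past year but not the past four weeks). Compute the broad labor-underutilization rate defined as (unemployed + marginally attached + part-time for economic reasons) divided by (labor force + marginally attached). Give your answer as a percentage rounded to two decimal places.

Labor force = 137.73 + 7.53 = 145.26 million.
Numerator = 7.53 + 1.64 + 2.42 = 11.59 million.
Denominator = 145.26 + 1.64 = 146.90 million.
Broad rate = 11.59 / 146.90 = 7.89%.

Broad underutilization rate ≈ 7.89%.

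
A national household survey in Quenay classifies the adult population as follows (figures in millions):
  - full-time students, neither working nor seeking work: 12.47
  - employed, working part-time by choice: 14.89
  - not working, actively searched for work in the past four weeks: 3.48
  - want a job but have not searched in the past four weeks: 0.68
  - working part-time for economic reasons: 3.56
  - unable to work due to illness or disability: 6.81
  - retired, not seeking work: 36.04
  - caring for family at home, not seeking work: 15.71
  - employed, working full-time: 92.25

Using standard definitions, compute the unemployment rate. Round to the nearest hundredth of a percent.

Unemployment rate ≈ 3.05%.

Employed = 14.89 + 3.56 + 92.25 = 110.70 million (anyone who worked, including part-time for economic reasons, counts as employed).
Unemployed = 3.48 million.
Labor force = 110.70 + 3.48 = 114.18 million.
Unemployment rate = 3.48 / 114.18 = 3.05%.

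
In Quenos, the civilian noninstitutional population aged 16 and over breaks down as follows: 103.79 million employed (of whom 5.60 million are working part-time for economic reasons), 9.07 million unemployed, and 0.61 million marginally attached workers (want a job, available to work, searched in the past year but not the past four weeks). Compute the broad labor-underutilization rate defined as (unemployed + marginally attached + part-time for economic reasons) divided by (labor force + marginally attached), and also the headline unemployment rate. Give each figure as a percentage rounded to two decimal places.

Labor force = 103.79 + 9.07 = 112.86 million.
Numerator = 9.07 + 0.61 + 5.60 = 15.28 million.
Denominator = 112.86 + 0.61 = 113.47 million.
Broad rate = 15.28 / 113.47 = 13.47%.
Headline unemployment rate = 9.07 / 112.86 = 8.04%.

Broad underutilization rate ≈ 13.47%; headline unemployment rate ≈ 8.04%.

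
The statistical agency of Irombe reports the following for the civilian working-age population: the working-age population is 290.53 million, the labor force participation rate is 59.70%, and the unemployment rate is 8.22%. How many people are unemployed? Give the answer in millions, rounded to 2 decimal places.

Labor force = 0.5970 × 290.53 = 173.45 million.
Unemployed = 0.0822 × 173.45 ≈ 14.26 million.

About 14.26 million are unemployed.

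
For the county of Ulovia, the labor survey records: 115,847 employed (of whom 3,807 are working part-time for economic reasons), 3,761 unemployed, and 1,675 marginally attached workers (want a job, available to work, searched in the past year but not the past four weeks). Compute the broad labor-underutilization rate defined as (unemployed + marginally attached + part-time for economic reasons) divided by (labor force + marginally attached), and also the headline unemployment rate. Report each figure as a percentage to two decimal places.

Labor force = 115,847 + 3,761 = 119,608.
Numerator = 3,761 + 1,675 + 3,807 = 9,243.
Denominator = 119,608 + 1,675 = 121,283.
Broad rate = 9,243 / 121,283 = 7.62%.
Headline unemployment rate = 3,761 / 119,608 = 3.14%.

Broad underutilization rate ≈ 7.62%; headline unemployment rate ≈ 3.14%.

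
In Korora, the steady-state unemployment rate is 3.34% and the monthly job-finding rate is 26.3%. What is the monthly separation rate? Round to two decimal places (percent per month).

From u* = s/(s+f): s = u·f/(1−u).
s = 0.0334 × 26.3 / (1 − 0.0334) = 0.8784 / 0.9666 ≈ 0.91% per month.

Separation rate ≈ 0.91% per month.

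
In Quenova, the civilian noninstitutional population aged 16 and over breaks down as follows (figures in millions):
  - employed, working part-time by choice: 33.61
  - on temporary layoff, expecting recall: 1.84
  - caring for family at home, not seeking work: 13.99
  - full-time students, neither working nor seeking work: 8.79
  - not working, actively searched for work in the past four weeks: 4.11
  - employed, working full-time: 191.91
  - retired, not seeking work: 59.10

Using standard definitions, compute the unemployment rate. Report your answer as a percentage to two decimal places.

Unemployment rate ≈ 2.57%.

Employed = 33.61 + 191.91 = 225.52 million.
Unemployed = 1.84 + 4.11 = 5.95 million (jobless and actively searching, or on temporary layoff).
Labor force = 225.52 + 5.95 = 231.47 million.
Unemployment rate = 5.95 / 231.47 = 2.57%.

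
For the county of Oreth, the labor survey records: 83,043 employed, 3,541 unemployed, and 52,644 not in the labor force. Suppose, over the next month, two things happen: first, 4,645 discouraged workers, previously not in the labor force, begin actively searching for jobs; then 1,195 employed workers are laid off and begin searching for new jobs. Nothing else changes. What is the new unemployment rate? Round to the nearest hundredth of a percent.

New unemployment rate ≈ 10.28%.

Initially, labor force = 83,043 + 3,541 = 86,584, so u = 3,541/86,584 = 4.09%.
After the first change, unemployed and labor force both rise by 4,645 → E = 83,043, U = 8,186, labor force = 91,229.
After the second change, employed falls and unemployed rises by 1,195; labor force unchanged → E = 81,848, U = 9,381, labor force = 91,229.
New unemployment rate = 9,381 / 91,229 = 10.28%.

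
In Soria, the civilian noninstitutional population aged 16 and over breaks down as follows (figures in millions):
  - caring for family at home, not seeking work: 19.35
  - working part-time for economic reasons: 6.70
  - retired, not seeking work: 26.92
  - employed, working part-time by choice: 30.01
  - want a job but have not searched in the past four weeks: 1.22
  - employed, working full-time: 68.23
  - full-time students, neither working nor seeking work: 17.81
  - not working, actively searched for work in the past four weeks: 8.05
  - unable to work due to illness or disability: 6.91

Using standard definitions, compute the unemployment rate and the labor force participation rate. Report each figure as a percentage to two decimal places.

Employed = 6.70 + 30.01 + 68.23 = 104.94 million (anyone who worked, including part-time for economic reasons, counts as employed).
Unemployed = 8.05 million.
Labor force = 104.94 + 8.05 = 112.99 million.
Not in labor force = 19.35 + 26.92 + 1.22 + 17.81 + 6.91 = 72.21 million (those not working and not actively searching are outside the labor force — including those who want a job but have given up searching).
Civilian working-age population = 112.99 + 72.21 = 185.20 million.
Unemployment rate = 8.05 / 112.99 = 7.12%.
Labor force participation rate = 112.99 / 185.20 = 61.01%.

Unemployment rate ≈ 7.12%; labor force participation rate ≈ 61.01%.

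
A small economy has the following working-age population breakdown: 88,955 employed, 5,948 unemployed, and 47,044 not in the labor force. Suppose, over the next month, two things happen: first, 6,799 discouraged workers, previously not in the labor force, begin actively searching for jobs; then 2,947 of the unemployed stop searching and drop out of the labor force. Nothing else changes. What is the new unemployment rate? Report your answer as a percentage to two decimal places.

Initially, labor force = 88,955 + 5,948 = 94,903, so u = 5,948/94,903 = 6.27%.
After the first change, unemployed and labor force both rise by 6,799 → E = 88,955, U = 12,747, labor force = 101,702.
After the second change, unemployed and labor force both fall by 2,947 → E = 88,955, U = 9,800, labor force = 98,755.
New unemployment rate = 9,800 / 98,755 = 9.92%.

New unemployment rate ≈ 9.92%.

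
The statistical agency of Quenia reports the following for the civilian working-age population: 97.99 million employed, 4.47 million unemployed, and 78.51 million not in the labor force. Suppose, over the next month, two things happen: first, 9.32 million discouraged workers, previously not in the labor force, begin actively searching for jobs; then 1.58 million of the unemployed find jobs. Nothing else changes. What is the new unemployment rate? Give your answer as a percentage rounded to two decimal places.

New unemployment rate ≈ 10.92%.

Initially, labor force = 97.99 + 4.47 = 102.46 million, so u = 4.47/102.46 = 4.36%.
After the first change, unemployed and labor force both rise by 9.32 → E = 97.99, U = 13.79, labor force = 111.78 million.
After the second change, unemployed falls and employed rises by 1.58; labor force unchanged → E = 99.57, U = 12.21, labor force = 111.78 million.
New unemployment rate = 12.21 / 111.78 = 10.92%.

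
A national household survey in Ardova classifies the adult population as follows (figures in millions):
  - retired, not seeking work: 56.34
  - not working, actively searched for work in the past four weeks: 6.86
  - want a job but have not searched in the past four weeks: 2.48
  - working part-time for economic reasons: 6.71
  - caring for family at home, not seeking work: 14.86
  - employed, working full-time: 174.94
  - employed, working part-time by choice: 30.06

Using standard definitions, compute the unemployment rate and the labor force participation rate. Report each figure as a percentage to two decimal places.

Employed = 6.71 + 174.94 + 30.06 = 211.71 million (anyone who worked, including part-time for economic reasons, counts as employed).
Unemployed = 6.86 million.
Labor force = 211.71 + 6.86 = 218.57 million.
Not in labor force = 56.34 + 2.48 + 14.86 = 73.68 million (those not working and not actively searching are outside the labor force — including those who want a job but have given up searching).
Civilian working-age population = 218.57 + 73.68 = 292.25 million.
Unemployment rate = 6.86 / 218.57 = 3.14%.
Labor force participation rate = 218.57 / 292.25 = 74.79%.

Unemployment rate ≈ 3.14%; labor force participation rate ≈ 74.79%.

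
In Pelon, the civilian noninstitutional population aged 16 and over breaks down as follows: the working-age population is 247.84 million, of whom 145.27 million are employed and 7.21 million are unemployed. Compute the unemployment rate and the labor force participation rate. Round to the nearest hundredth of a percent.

Labor force = employed + unemployed = 145.27 + 7.21 = 152.48 million.
Unemployment rate = 7.21 / 152.48 = 4.73%.
Labor force participation rate = 152.48 / 247.84 = 61.52%.

Unemployment rate ≈ 4.73%; labor force participation rate ≈ 61.52%.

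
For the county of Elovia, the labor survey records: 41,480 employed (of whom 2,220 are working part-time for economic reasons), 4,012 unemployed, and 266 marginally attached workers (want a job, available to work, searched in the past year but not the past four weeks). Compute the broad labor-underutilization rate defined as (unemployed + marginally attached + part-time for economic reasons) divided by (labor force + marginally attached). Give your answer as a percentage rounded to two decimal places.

Broad underutilization rate ≈ 14.20%.

Labor force = 41,480 + 4,012 = 45,492.
Numerator = 4,012 + 266 + 2,220 = 6,498.
Denominator = 45,492 + 266 = 45,758.
Broad rate = 6,498 / 45,758 = 14.20%.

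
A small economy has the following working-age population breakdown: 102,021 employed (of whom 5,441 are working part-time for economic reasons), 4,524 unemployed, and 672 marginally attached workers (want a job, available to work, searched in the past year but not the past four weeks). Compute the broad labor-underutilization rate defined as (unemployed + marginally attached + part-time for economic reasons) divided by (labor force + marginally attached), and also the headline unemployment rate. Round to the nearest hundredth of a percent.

Broad underutilization rate ≈ 9.92%; headline unemployment rate ≈ 4.25%.

Labor force = 102,021 + 4,524 = 106,545.
Numerator = 4,524 + 672 + 5,441 = 10,637.
Denominator = 106,545 + 672 = 107,217.
Broad rate = 10,637 / 107,217 = 9.92%.
Headline unemployment rate = 4,524 / 106,545 = 4.25%.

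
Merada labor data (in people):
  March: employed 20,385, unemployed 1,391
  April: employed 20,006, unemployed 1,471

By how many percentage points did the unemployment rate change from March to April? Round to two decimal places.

The unemployment rate changed by +0.46 percentage points.

March: labor force = 20,385 + 1,391 = 21,776; u = 1,391/21,776 = 6.39%.
April: labor force = 20,006 + 1,471 = 21,477; u = 1,471/21,477 = 6.85%.
Change = 6.85% − 6.39% = +0.46 pp.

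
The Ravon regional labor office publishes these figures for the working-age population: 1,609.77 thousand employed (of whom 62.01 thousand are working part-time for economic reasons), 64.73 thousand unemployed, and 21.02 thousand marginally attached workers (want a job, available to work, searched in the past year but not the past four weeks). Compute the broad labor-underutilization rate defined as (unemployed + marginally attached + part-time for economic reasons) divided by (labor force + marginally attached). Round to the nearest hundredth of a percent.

Broad underutilization rate ≈ 8.71%.

Labor force = 1,609.77 + 64.73 = 1,674.50 thousand.
Numerator = 64.73 + 21.02 + 62.01 = 147.76 thousand.
Denominator = 1,674.50 + 21.02 = 1,695.52 thousand.
Broad rate = 147.76 / 1,695.52 = 8.71%.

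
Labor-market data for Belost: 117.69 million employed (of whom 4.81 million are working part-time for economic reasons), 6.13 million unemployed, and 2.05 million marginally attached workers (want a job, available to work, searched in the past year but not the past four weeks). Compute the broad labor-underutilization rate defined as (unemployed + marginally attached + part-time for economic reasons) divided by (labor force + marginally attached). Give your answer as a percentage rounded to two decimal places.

Labor force = 117.69 + 6.13 = 123.82 million.
Numerator = 6.13 + 2.05 + 4.81 = 12.99 million.
Denominator = 123.82 + 2.05 = 125.87 million.
Broad rate = 12.99 / 125.87 = 10.32%.

Broad underutilization rate ≈ 10.32%.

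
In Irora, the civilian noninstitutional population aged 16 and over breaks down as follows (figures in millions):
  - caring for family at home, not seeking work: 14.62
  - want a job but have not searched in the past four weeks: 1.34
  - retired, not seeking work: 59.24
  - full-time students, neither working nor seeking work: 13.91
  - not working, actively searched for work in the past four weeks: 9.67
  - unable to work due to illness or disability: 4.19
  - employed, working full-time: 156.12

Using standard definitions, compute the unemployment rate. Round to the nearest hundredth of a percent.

Unemployment rate ≈ 5.83%.

Employed = 156.12 million.
Unemployed = 9.67 million.
Labor force = 156.12 + 9.67 = 165.79 million.
Unemployment rate = 9.67 / 165.79 = 5.83%.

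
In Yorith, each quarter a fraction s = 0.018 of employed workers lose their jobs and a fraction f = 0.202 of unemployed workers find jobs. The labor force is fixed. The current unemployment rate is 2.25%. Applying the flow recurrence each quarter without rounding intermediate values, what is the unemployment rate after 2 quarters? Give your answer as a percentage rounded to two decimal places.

With a fixed labor force, u_{t+1} = u_t + s·(1−u_t) − f·u_t = u_t·(1−s−f) + s.
Here 1−s−f = 0.780 and s = 0.018.
u_1 = 0.022500 × 0.780 + 0.018 = 0.035550.
u_2 = 0.035550 × 0.780 + 0.018 = 0.045729.

Unemployment rate after two quarters ≈ 4.57%.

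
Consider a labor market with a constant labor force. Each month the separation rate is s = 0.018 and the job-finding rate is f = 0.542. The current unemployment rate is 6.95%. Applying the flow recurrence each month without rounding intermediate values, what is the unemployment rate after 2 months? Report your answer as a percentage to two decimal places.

Unemployment rate after two months ≈ 3.94%.

With a fixed labor force, u_{t+1} = u_t + s·(1−u_t) − f·u_t = u_t·(1−s−f) + s.
Here 1−s−f = 0.440 and s = 0.018.
u_1 = 0.069500 × 0.440 + 0.018 = 0.048580.
u_2 = 0.048580 × 0.440 + 0.018 = 0.039375.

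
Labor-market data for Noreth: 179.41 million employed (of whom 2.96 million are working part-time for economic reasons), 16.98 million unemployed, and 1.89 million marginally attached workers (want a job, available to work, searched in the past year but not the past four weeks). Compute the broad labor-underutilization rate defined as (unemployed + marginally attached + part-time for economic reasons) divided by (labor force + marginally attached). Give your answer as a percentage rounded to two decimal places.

Labor force = 179.41 + 16.98 = 196.39 million.
Numerator = 16.98 + 1.89 + 2.96 = 21.83 million.
Denominator = 196.39 + 1.89 = 198.28 million.
Broad rate = 21.83 / 198.28 = 11.01%.

Broad underutilization rate ≈ 11.01%.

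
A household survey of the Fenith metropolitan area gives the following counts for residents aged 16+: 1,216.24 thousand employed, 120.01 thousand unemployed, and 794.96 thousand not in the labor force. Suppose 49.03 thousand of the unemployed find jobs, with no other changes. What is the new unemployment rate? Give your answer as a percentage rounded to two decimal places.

New unemployment rate ≈ 5.31%.

Initially, labor force = 1,216.24 + 120.01 = 1,336.25 thousand, so u = 120.01/1,336.25 = 8.98%.
After the change, unemployed falls and employed rises by 49.03; labor force unchanged → E = 1,265.27, U = 70.98, labor force = 1,336.25 thousand.
New unemployment rate = 70.98 / 1,336.25 = 5.31%.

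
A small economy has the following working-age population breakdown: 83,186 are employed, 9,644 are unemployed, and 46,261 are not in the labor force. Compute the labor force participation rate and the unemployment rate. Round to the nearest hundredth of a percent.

Labor force participation rate ≈ 66.74%; unemployment rate ≈ 10.39%.

Labor force = employed + unemployed = 83,186 + 9,644 = 92,830.
Working-age population = 92,830 + 46,261 = 139,091.
Unemployment rate = 9,644 / 92,830 = 10.39%.
Labor force participation rate = 92,830 / 139,091 = 66.74%.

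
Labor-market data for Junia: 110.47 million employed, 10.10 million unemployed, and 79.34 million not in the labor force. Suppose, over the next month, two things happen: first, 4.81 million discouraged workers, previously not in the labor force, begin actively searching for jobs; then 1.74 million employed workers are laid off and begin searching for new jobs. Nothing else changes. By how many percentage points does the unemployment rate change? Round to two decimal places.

The unemployment rate changes by +4.90 percentage points.

Initially, labor force = 110.47 + 10.10 = 120.57 million, so u = 10.10/120.57 = 8.38%.
After the first change, unemployed and labor force both rise by 4.81 → E = 110.47, U = 14.91, labor force = 125.38 million.
After the second change, employed falls and unemployed rises by 1.74; labor force unchanged → E = 108.73, U = 16.65, labor force = 125.38 million.
New unemployment rate = 16.65 / 125.38 = 13.28%.
Change = 13.28% − 8.38% = +4.90 percentage points.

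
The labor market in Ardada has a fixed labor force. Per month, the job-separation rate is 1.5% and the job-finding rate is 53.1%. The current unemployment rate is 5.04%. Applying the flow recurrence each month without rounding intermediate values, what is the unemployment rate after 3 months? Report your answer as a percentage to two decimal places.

With a fixed labor force, u_{t+1} = u_t + s·(1−u_t) − f·u_t = u_t·(1−s−f) + s.
Here 1−s−f = 0.454 and s = 0.015.
u_1 = 0.050400 × 0.454 + 0.015 = 0.037882.
u_2 = 0.037882 × 0.454 + 0.015 = 0.032198.
u_3 = 0.032198 × 0.454 + 0.015 = 0.029618.

Unemployment rate after three months ≈ 2.96%.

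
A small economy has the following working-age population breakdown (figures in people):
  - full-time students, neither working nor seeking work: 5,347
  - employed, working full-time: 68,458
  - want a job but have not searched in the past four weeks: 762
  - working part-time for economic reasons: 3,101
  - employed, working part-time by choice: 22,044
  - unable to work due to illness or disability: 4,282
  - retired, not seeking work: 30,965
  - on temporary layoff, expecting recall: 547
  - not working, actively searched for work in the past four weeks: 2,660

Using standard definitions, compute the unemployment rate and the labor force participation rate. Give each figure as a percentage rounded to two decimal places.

Unemployment rate ≈ 3.31%; labor force participation rate ≈ 70.07%.

Employed = 68,458 + 3,101 + 22,044 = 93,603 (anyone who worked, including part-time for economic reasons, counts as employed).
Unemployed = 547 + 2,660 = 3,207 (jobless and actively searching, or on temporary layoff).
Labor force = 93,603 + 3,207 = 96,810.
Not in labor force = 5,347 + 762 + 4,282 + 30,965 = 41,356 (those not working and not actively searching are outside the labor force — including those who want a job but have given up searching).
Civilian working-age population = 96,810 + 41,356 = 138,166.
Unemployment rate = 3,207 / 96,810 = 3.31%.
Labor force participation rate = 96,810 / 138,166 = 70.07%.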